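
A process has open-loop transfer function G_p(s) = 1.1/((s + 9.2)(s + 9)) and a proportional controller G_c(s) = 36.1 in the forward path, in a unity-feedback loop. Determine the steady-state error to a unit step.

The loop is type 0. Static position error constant K_pos = G_c(0)·G_p(0) = 36.1·0.01329 = 0.4796.
Steady-state error to a unit step: e_ss = 1/(1+K_pos) = 1/1.48 = 0.676.

0.676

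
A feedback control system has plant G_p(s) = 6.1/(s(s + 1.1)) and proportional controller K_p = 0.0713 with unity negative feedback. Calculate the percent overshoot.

From 1 + K_pG_p(s) = 0: s² + 1.1s + 0.4349 = 0 ⇒ ω_n = 0.6595, ζ = 0.834.
%OS = 100·exp(−πζ/√(1−ζ²)) = 100·exp(−π·0.834/√0.3045) = 0.867%.

0.867%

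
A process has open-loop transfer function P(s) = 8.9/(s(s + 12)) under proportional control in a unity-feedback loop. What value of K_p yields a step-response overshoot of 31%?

K_p = 33.1

From %OS = 100·exp(−πζ/√(1−ζ²)) = 31%, ζ = −ln(0.31)/√(π²+ln²(0.31)) = 0.3493.
Characteristic equation s² + 12s + 8.9K_p = 0 gives ζ = 12/(2√(8.9K_p)).
Setting ζ = 0.3493: √(8.9K_p) = 12/(2·0.3493) = 17.18, so K_p = 295/8.9 = 33.1.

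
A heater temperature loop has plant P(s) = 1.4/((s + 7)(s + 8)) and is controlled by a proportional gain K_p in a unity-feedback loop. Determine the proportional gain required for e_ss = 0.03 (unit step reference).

K_p = 1290

The loop is type 0, so e_ss(step) = 1/(1 + K_pos) with K_pos = K_p·P(0).
P(0) = 0.025. Require 1/(1 + K_p·0.025) = 0.03, so 1 + 0.025·K_p = 33.33.
K_p = (33.33 − 1)/0.025 = 1290.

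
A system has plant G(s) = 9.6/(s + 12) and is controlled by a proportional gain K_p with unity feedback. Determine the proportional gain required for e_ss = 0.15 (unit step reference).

K_p = 7.08

For a type-0 loop with proportional control, e_ss = 1/(1 + K_p·G(0)).
G(0) = 0.8. Require 1/(1 + K_p·0.8) = 0.15, so 1 + 0.8·K_p = 6.667.
K_p = (6.667 − 1)/0.8 = 7.08.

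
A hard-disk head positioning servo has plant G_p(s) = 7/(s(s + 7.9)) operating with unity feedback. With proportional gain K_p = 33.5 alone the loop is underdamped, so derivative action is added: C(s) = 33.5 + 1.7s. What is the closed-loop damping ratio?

Forward path: (33.5 + 1.7s)·7/(s(s+7.9)). The closed-loop characteristic equation is s² + (7.9 + 7·1.7)s + 7·33.5 = 0.
That is s² + 19.8s + 234.5 = 0, so ω_n = 15.31 rad/s and ζ = 19.8/(2·15.31) = 0.6465.

ζ = 0.646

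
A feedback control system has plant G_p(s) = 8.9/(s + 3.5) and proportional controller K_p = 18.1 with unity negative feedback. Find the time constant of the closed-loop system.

τ = 0.00608 s

Closed-loop transfer function: T(s) = K_p·G_p(s)/(1 + K_p·G_p(s)) = 161.1/(s + 3.5 + 161.1) = 161.1/(s + 164.6).
Time constant τ = 1/164.6 = 0.00608 s.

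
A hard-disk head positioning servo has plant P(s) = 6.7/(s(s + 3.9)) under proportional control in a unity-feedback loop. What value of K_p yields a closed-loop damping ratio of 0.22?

K_p = 11.7

Closed-loop characteristic equation: s² + 3.9s + K_p·6.7 = 0.
So ω_n = √(6.7K_p) and 2ζω_n = 3.9, giving ζ = 3.9/(2√(6.7K_p)).
Setting ζ = 0.22: √(6.7K_p) = 3.9/(2·0.22) = 8.864, so K_p = 78.56/6.7 = 11.7.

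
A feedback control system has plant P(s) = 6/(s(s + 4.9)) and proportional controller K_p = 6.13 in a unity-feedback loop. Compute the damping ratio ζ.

The closed-loop denominator is s(s+4.9) + 6.13·6 = s² + 4.9s + 36.78.
Matching s² + 2ζω_n s + ω_n²: ω_n = √36.78 = 6.065 rad/s and 2ζω_n = 4.9, so ζ = 4.9/(2·6.065) = 0.404.

ζ = 0.404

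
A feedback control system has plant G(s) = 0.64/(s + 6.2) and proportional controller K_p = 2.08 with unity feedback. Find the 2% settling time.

Closed-loop transfer function: T(s) = K_p·G(s)/(1 + K_p·G(s)) = 1.331/(s + 6.2 + 1.331) = 1.331/(s + 7.531).
Time constant τ = 1/7.531 = 0.1328 s, so the 2% settling time is about 4τ = 0.531 s.

T_s ≈ 0.531 s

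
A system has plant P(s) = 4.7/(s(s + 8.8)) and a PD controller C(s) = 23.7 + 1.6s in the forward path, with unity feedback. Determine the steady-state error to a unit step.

The open loop C(s)P(s) has a pole at the origin (type 1), so the static position error constant is infinite and e_ss = 1/(1+∞) = 0.

0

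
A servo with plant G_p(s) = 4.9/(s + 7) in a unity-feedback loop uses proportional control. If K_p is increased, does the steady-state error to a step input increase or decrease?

e_ss = 1/(1 + K_p·G_p(0)); a larger K_p raises the denominator, so e_ss decreases.

decrease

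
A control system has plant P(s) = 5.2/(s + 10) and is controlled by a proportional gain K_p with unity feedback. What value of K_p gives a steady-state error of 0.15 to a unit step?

K_p = 10.9

The loop is type 0, so e_ss(step) = 1/(1 + K_pos) with K_pos = K_p·P(0).
P(0) = 0.52. Require 1/(1 + K_p·0.52) = 0.15, so 1 + 0.52·K_p = 6.667.
K_p = (6.667 − 1)/0.52 = 10.9.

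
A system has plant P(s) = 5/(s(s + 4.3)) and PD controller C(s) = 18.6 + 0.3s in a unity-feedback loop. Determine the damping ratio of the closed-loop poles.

Forward path: (18.6 + 0.3s)·5/(s(s+4.3)). The closed-loop characteristic equation is s² + (4.3 + 5·0.3)s + 5·18.6 = 0.
That is s² + 5.8s + 93 = 0, so ω_n = 9.644 rad/s and ζ = 5.8/(2·9.644) = 0.3007.

ζ = 0.301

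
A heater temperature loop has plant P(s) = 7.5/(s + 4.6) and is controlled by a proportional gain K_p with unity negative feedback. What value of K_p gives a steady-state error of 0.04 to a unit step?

K_p = 14.7

For a type-0 loop with proportional control, e_ss = 1/(1 + K_p·P(0)).
P(0) = 1.63. Require 1/(1 + K_p·1.63) = 0.04, so 1 + 1.63·K_p = 25.
K_p = (25 − 1)/1.63 = 14.7.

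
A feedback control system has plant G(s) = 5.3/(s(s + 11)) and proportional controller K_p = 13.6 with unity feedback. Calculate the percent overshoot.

6.91%

The closed-loop denominator s² + 11s + 72.08 gives ω_n = √72.08 = 8.49 and ζ = 11/(2ω_n) = 0.6478.
%OS = 100·exp(−πζ/√(1−ζ²)) = 100·exp(−π·0.6478/√0.5803) = 6.91%.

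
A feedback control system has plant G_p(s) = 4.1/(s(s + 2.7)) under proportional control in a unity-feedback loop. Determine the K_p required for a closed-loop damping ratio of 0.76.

K_p = 0.77

Closed-loop characteristic equation: s² + 2.7s + K_p·4.1 = 0.
So ω_n = √(4.1K_p) and 2ζω_n = 2.7, giving ζ = 2.7/(2√(4.1K_p)).
Setting ζ = 0.76: √(4.1K_p) = 2.7/(2·0.76) = 1.776, so K_p = 3.155/4.1 = 0.77.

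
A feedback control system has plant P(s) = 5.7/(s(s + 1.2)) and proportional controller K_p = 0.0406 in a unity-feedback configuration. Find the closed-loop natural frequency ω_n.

With unity feedback the closed-loop characteristic equation is s² + 1.2s + 0.0406·5.7 = s² + 1.2s + 0.2314 = 0.
Matching s² + 2ζω_n s + ω_n²: ω_n = √0.2314 = 0.4811 rad/s and 2ζω_n = 1.2, so ζ = 1.2/(2·0.4811) = 1.25.

ω_n = 0.481 rad/s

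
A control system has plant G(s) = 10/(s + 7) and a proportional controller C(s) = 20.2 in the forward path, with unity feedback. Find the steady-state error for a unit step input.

0.0335

The loop is type 0. Static position error constant K_pos = C(0)·G(0) = 20.2·1.429 = 28.86.
Steady-state error to a unit step: e_ss = 1/(1+K_pos) = 1/29.86 = 0.0335.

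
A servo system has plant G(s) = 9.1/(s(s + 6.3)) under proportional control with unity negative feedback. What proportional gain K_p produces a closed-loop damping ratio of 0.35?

Closed-loop characteristic equation: s² + 6.3s + K_p·9.1 = 0.
So ω_n = √(9.1K_p) and 2ζω_n = 6.3, giving ζ = 6.3/(2√(9.1K_p)).
Setting ζ = 0.35: √(9.1K_p) = 6.3/(2·0.35) = 9, so K_p = 81/9.1 = 8.9.

K_p = 8.9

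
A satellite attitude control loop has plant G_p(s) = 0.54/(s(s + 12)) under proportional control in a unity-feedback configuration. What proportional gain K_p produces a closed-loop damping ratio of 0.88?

K_p = 86.1

Closed-loop characteristic equation: s² + 12s + K_p·0.54 = 0.
So ω_n = √(0.54K_p) and 2ζω_n = 12, giving ζ = 12/(2√(0.54K_p)).
Setting ζ = 0.88: √(0.54K_p) = 12/(2·0.88) = 6.818, so K_p = 46.49/0.54 = 86.1.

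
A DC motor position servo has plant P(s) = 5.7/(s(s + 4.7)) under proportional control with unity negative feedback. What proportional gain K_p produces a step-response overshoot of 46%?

K_p = 16.8

From %OS = 100·exp(−πζ/√(1−ζ²)) = 46%, ζ = −ln(0.46)/√(π²+ln²(0.46)) = 0.24.
Characteristic equation s² + 4.7s + 5.7K_p = 0 gives ζ = 4.7/(2√(5.7K_p)).
Setting ζ = 0.24: √(5.7K_p) = 4.7/(2·0.24) = 9.793, so K_p = 95.91/5.7 = 16.8.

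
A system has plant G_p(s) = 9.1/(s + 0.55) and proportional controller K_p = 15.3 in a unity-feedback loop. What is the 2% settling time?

T_s ≈ 0.0286 s

Closed-loop transfer function: T(s) = K_p·G_p(s)/(1 + K_p·G_p(s)) = 139.2/(s + 0.55 + 139.2) = 139.2/(s + 139.8).
Time constant τ = 1/139.8 = 0.007154 s, so the 2% settling time is about 4τ = 0.0286 s.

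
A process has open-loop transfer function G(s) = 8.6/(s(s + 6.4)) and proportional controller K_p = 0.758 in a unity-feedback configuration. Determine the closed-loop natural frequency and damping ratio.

ω_n = 2.55 rad/s, ζ = 1.25

1 + K_p·G(s) = 0 gives s² + 6.4s + 6.519 = 0.
Matching s² + 2ζω_n s + ω_n²: ω_n = √6.519 = 2.553 rad/s and 2ζω_n = 6.4, so ζ = 6.4/(2·2.553) = 1.25.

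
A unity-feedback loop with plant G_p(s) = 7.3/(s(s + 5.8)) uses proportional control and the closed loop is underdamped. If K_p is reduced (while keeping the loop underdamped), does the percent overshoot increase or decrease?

decrease

ζ = 5.8/(2√(7.3K_p)) rises as K_p falls; higher damping means less overshoot.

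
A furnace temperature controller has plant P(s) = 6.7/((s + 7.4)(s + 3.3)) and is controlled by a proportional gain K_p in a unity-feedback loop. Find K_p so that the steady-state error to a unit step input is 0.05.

K_p = 69.3

Steady-state error for a unit step on this type-0 loop is 1/(1 + K_p·P(0)).
P(0) = 0.2744. Require 1/(1 + K_p·0.2744) = 0.05, so 1 + 0.2744·K_p = 20.
K_p = (20 − 1)/0.2744 = 69.3.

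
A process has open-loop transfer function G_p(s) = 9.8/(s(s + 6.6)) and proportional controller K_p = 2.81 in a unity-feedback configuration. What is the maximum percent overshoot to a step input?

The closed-loop denominator s² + 6.6s + 27.54 gives ω_n = √27.54 = 5.248 and ζ = 6.6/(2ω_n) = 0.6289.
%OS = 100·exp(−πζ/√(1−ζ²)) = 100·exp(−π·0.6289/√0.6045) = 7.88%.

7.88%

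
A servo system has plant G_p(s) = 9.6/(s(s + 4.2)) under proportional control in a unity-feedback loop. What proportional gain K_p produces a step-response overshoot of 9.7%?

From %OS = 100·exp(−πζ/√(1−ζ²)) = 9.7%, ζ = −ln(0.097)/√(π²+ln²(0.097)) = 0.5962.
Characteristic equation s² + 4.2s + 9.6K_p = 0 gives ζ = 4.2/(2√(9.6K_p)).
Setting ζ = 0.5962: √(9.6K_p) = 4.2/(2·0.5962) = 3.522, so K_p = 12.41/9.6 = 1.29.

K_p = 1.29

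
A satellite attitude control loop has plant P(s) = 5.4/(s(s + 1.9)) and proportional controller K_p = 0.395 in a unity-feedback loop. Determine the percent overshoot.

From 1 + K_pP(s) = 0: s² + 1.9s + 2.133 = 0 ⇒ ω_n = 1.46, ζ = 0.6505.
%OS = 100·exp(−πζ/√(1−ζ²)) = 100·exp(−π·0.6505/√0.5769) = 6.78%.

6.78%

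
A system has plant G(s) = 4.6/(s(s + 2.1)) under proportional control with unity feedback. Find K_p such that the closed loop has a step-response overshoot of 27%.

From %OS = 100·exp(−πζ/√(1−ζ²)) = 27%, ζ = −ln(0.27)/√(π²+ln²(0.27)) = 0.3847.
Characteristic equation s² + 2.1s + 4.6K_p = 0 gives ζ = 2.1/(2√(4.6K_p)).
Setting ζ = 0.3847: √(4.6K_p) = 2.1/(2·0.3847) = 2.729, so K_p = 7.45/4.6 = 1.62.

K_p = 1.62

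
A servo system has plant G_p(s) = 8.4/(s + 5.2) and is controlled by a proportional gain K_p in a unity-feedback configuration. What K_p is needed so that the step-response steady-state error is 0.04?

Steady-state error for a unit step on this type-0 loop is 1/(1 + K_p·G_p(0)).
G_p(0) = 1.615. Require 1/(1 + K_p·1.615) = 0.04, so 1 + 1.615·K_p = 25.
K_p = (25 − 1)/1.615 = 14.9.

K_p = 14.9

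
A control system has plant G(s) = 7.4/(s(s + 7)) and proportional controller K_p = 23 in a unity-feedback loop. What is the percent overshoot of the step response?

Closed-loop characteristic equation: s² + 7s + 170.2 = 0, so ω_n = 13.05 rad/s and ζ = 7/(2·13.05) = 0.2683.
%OS = 100·exp(−πζ/√(1−ζ²)) = 100·exp(−π·0.2683/√0.928) = 41.7%.

41.7%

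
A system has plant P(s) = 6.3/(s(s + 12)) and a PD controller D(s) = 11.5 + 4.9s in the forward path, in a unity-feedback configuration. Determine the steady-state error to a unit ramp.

The loop has one pole at the origin (type 1). Velocity error constant K_v = lim_{s→0} s·D(s)P(s) = 11.5·6.3/12 = 6.038.
Steady-state error to a unit ramp: e_ss = 1/K_v = 0.166.

0.166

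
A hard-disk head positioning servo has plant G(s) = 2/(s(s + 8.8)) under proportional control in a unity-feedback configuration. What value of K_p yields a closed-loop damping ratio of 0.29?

K_p = 115

Closed-loop characteristic equation: s² + 8.8s + K_p·2 = 0.
So ω_n = √(2K_p) and 2ζω_n = 8.8, giving ζ = 8.8/(2√(2K_p)).
Setting ζ = 0.29: √(2K_p) = 8.8/(2·0.29) = 15.17, so K_p = 230.2/2 = 115.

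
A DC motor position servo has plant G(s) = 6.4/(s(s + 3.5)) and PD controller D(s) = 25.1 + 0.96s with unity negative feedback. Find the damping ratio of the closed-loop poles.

ζ = 0.38

Forward path: (25.1 + 0.96s)·6.4/(s(s+3.5)). The closed-loop characteristic equation is s² + (3.5 + 6.4·0.96)s + 6.4·25.1 = 0.
That is s² + 9.644s + 160.6 = 0, so ω_n = 12.67 rad/s and ζ = 9.644/(2·12.67) = 0.3805.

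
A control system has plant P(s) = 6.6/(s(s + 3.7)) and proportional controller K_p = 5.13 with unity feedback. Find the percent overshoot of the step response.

34.9%

The closed-loop denominator s² + 3.7s + 33.86 gives ω_n = √33.86 = 5.819 and ζ = 3.7/(2ω_n) = 0.3179.
%OS = 100·exp(−πζ/√(1−ζ²)) = 100·exp(−π·0.3179/√0.8989) = 34.9%.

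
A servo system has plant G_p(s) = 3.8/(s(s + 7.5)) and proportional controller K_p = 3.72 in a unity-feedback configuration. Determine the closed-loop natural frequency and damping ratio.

The closed-loop denominator is s(s+7.5) + 3.72·3.8 = s² + 7.5s + 14.14.
Matching s² + 2ζω_n s + ω_n²: ω_n = √14.14 = 3.76 rad/s and 2ζω_n = 7.5, so ζ = 7.5/(2·3.76) = 0.997.

ω_n = 3.76 rad/s, ζ = 0.997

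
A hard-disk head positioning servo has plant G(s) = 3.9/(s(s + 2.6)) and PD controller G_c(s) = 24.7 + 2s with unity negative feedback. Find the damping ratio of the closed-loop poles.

ζ = 0.53

Forward path: (24.7 + 2s)·3.9/(s(s+2.6)). The closed-loop characteristic equation is s² + (2.6 + 3.9·2)s + 3.9·24.7 = 0.
That is s² + 10.4s + 96.33 = 0, so ω_n = 9.815 rad/s and ζ = 10.4/(2·9.815) = 0.5298.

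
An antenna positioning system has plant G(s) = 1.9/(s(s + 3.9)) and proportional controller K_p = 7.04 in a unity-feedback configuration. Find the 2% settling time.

The closed-loop denominator s² + 3.9s + 13.38 gives ω_n = √13.38 = 3.657 and ζ = 3.9/(2ω_n) = 0.5332.
2% settling time T_s ≈ 4/(ζω_n) = 4/1.95 = 2.05 s.

T_s ≈ 2.05 s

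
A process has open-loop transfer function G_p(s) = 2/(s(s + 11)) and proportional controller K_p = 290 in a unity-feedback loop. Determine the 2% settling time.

Closed-loop characteristic equation: s² + 11s + 580 = 0, so ω_n = 24.08 rad/s and ζ = 11/(2·24.08) = 0.2284.
2% settling time T_s ≈ 4/(ζω_n) = 4/5.5 = 0.727 s.

T_s ≈ 0.727 s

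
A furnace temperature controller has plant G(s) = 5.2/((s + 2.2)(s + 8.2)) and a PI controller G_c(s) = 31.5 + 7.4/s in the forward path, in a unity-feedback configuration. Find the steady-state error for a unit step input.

The open loop G_c(s)G(s) has a pole at the origin (type 1), so the static position error constant is infinite and e_ss = 1/(1+∞) = 0.

0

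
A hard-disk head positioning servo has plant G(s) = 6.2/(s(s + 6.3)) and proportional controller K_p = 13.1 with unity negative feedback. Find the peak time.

From 1 + K_pG(s) = 0: s² + 6.3s + 81.22 = 0 ⇒ ω_n = 9.012, ζ = 0.3495.
Damped frequency ω_d = ω_n√(1−ζ²) = 8.444 rad/s, so peak time T_p = π/ω_d = 0.372 s.

T_p = 0.372 s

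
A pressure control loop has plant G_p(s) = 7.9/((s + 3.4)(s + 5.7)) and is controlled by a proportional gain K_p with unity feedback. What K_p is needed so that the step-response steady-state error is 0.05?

K_p = 46.6

Steady-state error for a unit step on this type-0 loop is 1/(1 + K_p·G_p(0)).
G_p(0) = 0.4076. Require 1/(1 + K_p·0.4076) = 0.05, so 1 + 0.4076·K_p = 20.
K_p = (20 − 1)/0.4076 = 46.6.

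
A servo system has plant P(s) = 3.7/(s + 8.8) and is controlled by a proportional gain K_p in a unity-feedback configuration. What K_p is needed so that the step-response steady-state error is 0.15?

The loop is type 0, so e_ss(step) = 1/(1 + K_pos) with K_pos = K_p·P(0).
P(0) = 0.4205. Require 1/(1 + K_p·0.4205) = 0.15, so 1 + 0.4205·K_p = 6.667.
K_p = (6.667 − 1)/0.4205 = 13.5.

K_p = 13.5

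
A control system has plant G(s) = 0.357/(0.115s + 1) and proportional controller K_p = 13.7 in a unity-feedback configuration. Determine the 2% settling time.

T_s ≈ 0.0781 s

Closed loop: T(s) = K_p·G/(1+K_p·G) = 4.891/(0.115s + 1 + 4.891), with pole at s = −(1 + 4.891)/0.115 = −51.23.
τ = 1/51.23 = 0.01952 s, so 2% settling time ≈ 4τ = 0.0781 s.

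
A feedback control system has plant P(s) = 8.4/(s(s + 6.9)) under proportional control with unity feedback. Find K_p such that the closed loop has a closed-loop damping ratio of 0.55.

K_p = 4.68

Closed-loop characteristic equation: s² + 6.9s + K_p·8.4 = 0.
So ω_n = √(8.4K_p) and 2ζω_n = 6.9, giving ζ = 6.9/(2√(8.4K_p)).
Setting ζ = 0.55: √(8.4K_p) = 6.9/(2·0.55) = 6.273, so K_p = 39.35/8.4 = 4.68.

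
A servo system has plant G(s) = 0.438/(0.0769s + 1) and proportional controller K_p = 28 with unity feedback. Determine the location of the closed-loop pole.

s = -172.5

Closed loop: T(s) = K_p·G/(1+K_p·G) = 12.26/(0.0769s + 1 + 12.26), with pole at s = −(1 + 12.26)/0.0769 = −172.5.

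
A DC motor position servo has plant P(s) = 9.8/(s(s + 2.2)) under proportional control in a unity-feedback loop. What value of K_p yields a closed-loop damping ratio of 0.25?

Closed-loop characteristic equation: s² + 2.2s + K_p·9.8 = 0.
So ω_n = √(9.8K_p) and 2ζω_n = 2.2, giving ζ = 2.2/(2√(9.8K_p)).
Setting ζ = 0.25: √(9.8K_p) = 2.2/(2·0.25) = 4.4, so K_p = 19.36/9.8 = 1.98.

K_p = 1.98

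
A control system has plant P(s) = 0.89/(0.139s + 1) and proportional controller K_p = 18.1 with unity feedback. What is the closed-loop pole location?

s = -123.1

Closed loop: T(s) = K_p·P/(1+K_p·P) = 16.11/(0.139s + 1 + 16.11), with pole at s = −(1 + 16.11)/0.139 = −123.1.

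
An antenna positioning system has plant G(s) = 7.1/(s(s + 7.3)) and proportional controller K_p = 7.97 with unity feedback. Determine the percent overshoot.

From 1 + K_pG(s) = 0: s² + 7.3s + 56.59 = 0 ⇒ ω_n = 7.522, ζ = 0.4852.
%OS = 100·exp(−πζ/√(1−ζ²)) = 100·exp(−π·0.4852/√0.7646) = 17.5%.

17.5%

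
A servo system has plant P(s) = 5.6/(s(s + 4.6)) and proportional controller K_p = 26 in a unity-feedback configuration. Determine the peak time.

T_p = 0.265 s

Closed-loop characteristic equation: s² + 4.6s + 145.6 = 0, so ω_n = 12.07 rad/s and ζ = 4.6/(2·12.07) = 0.1906.
Damped frequency ω_d = ω_n√(1−ζ²) = 11.85 rad/s, so peak time T_p = π/ω_d = 0.265 s.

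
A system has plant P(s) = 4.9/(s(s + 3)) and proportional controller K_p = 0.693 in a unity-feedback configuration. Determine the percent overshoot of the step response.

The closed-loop denominator s² + 3s + 3.396 gives ω_n = √3.396 = 1.843 and ζ = 3/(2ω_n) = 0.814.
%OS = 100·exp(−πζ/√(1−ζ²)) = 100·exp(−π·0.814/√0.3374) = 1.22%.

1.22%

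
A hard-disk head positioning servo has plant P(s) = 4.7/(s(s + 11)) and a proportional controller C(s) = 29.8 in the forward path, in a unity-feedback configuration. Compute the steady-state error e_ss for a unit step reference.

0

The open loop C(s)P(s) has a pole at the origin (type 1), so the static position error constant is infinite and e_ss = 1/(1+∞) = 0.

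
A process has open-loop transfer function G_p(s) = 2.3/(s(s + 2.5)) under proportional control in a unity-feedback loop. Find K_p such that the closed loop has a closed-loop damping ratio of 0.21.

K_p = 15.4

Closed-loop characteristic equation: s² + 2.5s + K_p·2.3 = 0.
So ω_n = √(2.3K_p) and 2ζω_n = 2.5, giving ζ = 2.5/(2√(2.3K_p)).
Setting ζ = 0.21: √(2.3K_p) = 2.5/(2·0.21) = 5.952, so K_p = 35.43/2.3 = 15.4.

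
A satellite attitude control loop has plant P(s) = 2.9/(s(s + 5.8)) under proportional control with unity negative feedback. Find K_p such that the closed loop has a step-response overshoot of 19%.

From %OS = 100·exp(−πζ/√(1−ζ²)) = 19%, ζ = −ln(0.19)/√(π²+ln²(0.19)) = 0.4673.
Characteristic equation s² + 5.8s + 2.9K_p = 0 gives ζ = 5.8/(2√(2.9K_p)).
Setting ζ = 0.4673: √(2.9K_p) = 5.8/(2·0.4673) = 6.205, so K_p = 38.51/2.9 = 13.3.

K_p = 13.3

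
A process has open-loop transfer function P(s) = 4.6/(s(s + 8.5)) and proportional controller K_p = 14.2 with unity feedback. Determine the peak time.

T_p = 0.457 s

Closed-loop characteristic equation: s² + 8.5s + 65.32 = 0, so ω_n = 8.082 rad/s and ζ = 8.5/(2·8.082) = 0.5259.
Damped frequency ω_d = ω_n√(1−ζ²) = 6.874 rad/s, so peak time T_p = π/ω_d = 0.457 s.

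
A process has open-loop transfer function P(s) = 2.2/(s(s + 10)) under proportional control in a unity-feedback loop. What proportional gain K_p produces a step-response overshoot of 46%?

From %OS = 100·exp(−πζ/√(1−ζ²)) = 46%, ζ = −ln(0.46)/√(π²+ln²(0.46)) = 0.24.
Characteristic equation s² + 10s + 2.2K_p = 0 gives ζ = 10/(2√(2.2K_p)).
Setting ζ = 0.24: √(2.2K_p) = 10/(2·0.24) = 20.84, so K_p = 434.2/2.2 = 197.

K_p = 197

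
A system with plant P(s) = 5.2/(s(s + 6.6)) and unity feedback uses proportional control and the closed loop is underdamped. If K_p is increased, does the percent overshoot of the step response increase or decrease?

increase

Characteristic equation s² + 6.6s + K_p·5.2 = 0: raising K_p raises ω_n while 2ζω_n = 6.6 is fixed, so ζ falls and overshoot grows.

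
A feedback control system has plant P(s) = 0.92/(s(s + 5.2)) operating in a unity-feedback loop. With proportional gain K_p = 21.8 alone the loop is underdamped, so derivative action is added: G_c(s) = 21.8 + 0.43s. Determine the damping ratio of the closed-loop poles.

Forward path: (21.8 + 0.43s)·0.92/(s(s+5.2)). The closed-loop characteristic equation is s² + (5.2 + 0.92·0.43)s + 0.92·21.8 = 0.
That is s² + 5.596s + 20.06 = 0, so ω_n = 4.478 rad/s and ζ = 5.596/(2·4.478) = 0.6247.

ζ = 0.625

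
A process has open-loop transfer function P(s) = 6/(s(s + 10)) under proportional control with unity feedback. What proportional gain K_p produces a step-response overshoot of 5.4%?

K_p = 8.99

From %OS = 100·exp(−πζ/√(1−ζ²)) = 5.4%, ζ = −ln(0.054)/√(π²+ln²(0.054)) = 0.6806.
Characteristic equation s² + 10s + 6K_p = 0 gives ζ = 10/(2√(6K_p)).
Setting ζ = 0.6806: √(6K_p) = 10/(2·0.6806) = 7.346, so K_p = 53.96/6 = 8.99.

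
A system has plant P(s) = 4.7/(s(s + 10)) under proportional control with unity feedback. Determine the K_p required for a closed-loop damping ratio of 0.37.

Closed-loop characteristic equation: s² + 10s + K_p·4.7 = 0.
So ω_n = √(4.7K_p) and 2ζω_n = 10, giving ζ = 10/(2√(4.7K_p)).
Setting ζ = 0.37: √(4.7K_p) = 10/(2·0.37) = 13.51, so K_p = 182.6/4.7 = 38.9.

K_p = 38.9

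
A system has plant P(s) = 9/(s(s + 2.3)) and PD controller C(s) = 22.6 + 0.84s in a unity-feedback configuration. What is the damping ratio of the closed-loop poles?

Forward path: (22.6 + 0.84s)·9/(s(s+2.3)). The closed-loop characteristic equation is s² + (2.3 + 9·0.84)s + 9·22.6 = 0.
That is s² + 9.86s + 203.4 = 0, so ω_n = 14.26 rad/s and ζ = 9.86/(2·14.26) = 0.3457.

ζ = 0.346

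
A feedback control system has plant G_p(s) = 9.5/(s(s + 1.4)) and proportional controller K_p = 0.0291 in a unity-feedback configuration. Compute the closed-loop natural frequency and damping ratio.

ω_n = 0.526 rad/s, ζ = 1.33

With unity feedback the closed-loop characteristic equation is s² + 1.4s + 0.0291·9.5 = s² + 1.4s + 0.2765 = 0.
So ω_n² = 0.2765 ⇒ ω_n = 0.5258 rad/s, and ζ = 1.4/(2ω_n) = 1.33.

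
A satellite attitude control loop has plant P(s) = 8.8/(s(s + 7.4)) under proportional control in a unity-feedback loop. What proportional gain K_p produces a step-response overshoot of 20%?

From %OS = 100·exp(−πζ/√(1−ζ²)) = 20%, ζ = −ln(0.2)/√(π²+ln²(0.2)) = 0.4559.
Characteristic equation s² + 7.4s + 8.8K_p = 0 gives ζ = 7.4/(2√(8.8K_p)).
Setting ζ = 0.4559: √(8.8K_p) = 7.4/(2·0.4559) = 8.115, so K_p = 65.85/8.8 = 7.48.

K_p = 7.48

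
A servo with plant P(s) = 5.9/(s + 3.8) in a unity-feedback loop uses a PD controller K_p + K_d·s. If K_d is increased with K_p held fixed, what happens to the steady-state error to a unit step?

K_d affects only the transient (the s-coefficient); the DC loop gain, and hence e_ss, depends only on K_p.

unchanged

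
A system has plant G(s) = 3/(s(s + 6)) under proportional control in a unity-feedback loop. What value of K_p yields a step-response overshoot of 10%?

From %OS = 100·exp(−πζ/√(1−ζ²)) = 10%, ζ = −ln(0.1)/√(π²+ln²(0.1)) = 0.5912.
Characteristic equation s² + 6s + 3K_p = 0 gives ζ = 6/(2√(3K_p)).
Setting ζ = 0.5912: √(3K_p) = 6/(2·0.5912) = 5.075, so K_p = 25.75/3 = 8.58.

K_p = 8.58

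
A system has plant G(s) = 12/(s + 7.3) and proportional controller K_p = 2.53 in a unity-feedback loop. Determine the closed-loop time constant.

τ = 0.0266 s

Closed-loop transfer function: T(s) = K_p·G(s)/(1 + K_p·G(s)) = 30.36/(s + 7.3 + 30.36) = 30.36/(s + 37.66).
Time constant τ = 1/37.66 = 0.0266 s.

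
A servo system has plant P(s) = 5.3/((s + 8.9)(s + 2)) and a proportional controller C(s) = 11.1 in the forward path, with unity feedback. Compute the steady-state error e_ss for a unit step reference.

0.232

The loop is type 0. Static position error constant K_pos = C(0)·P(0) = 11.1·0.2978 = 3.305.
Steady-state error to a unit step: e_ss = 1/(1+K_pos) = 1/4.305 = 0.232.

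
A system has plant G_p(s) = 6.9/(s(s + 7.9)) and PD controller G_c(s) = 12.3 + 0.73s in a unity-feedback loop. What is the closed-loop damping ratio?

ζ = 0.702

Forward path: (12.3 + 0.73s)·6.9/(s(s+7.9)). The closed-loop characteristic equation is s² + (7.9 + 6.9·0.73)s + 6.9·12.3 = 0.
That is s² + 12.94s + 84.87 = 0, so ω_n = 9.212 rad/s and ζ = 12.94/(2·9.212) = 0.7021.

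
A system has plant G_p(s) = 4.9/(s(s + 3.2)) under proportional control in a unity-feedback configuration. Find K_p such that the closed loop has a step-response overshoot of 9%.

From %OS = 100·exp(−πζ/√(1−ζ²)) = 9%, ζ = −ln(0.09)/√(π²+ln²(0.09)) = 0.6083.
Characteristic equation s² + 3.2s + 4.9K_p = 0 gives ζ = 3.2/(2√(4.9K_p)).
Setting ζ = 0.6083: √(4.9K_p) = 3.2/(2·0.6083) = 2.63, so K_p = 6.918/4.9 = 1.41.

K_p = 1.41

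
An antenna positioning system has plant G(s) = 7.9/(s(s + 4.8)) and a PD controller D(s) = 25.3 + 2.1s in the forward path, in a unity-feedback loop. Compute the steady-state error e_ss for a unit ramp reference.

0.024

The loop has one pole at the origin (type 1). Velocity error constant K_v = lim_{s→0} s·D(s)G(s) = 25.3·7.9/4.8 = 41.64.
Steady-state error to a unit ramp: e_ss = 1/K_v = 0.024.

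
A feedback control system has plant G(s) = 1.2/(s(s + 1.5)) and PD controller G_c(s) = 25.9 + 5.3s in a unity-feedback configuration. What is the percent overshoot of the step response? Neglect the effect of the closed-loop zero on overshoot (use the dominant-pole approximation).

4.41%

Forward path: (25.9 + 5.3s)·1.2/(s(s+1.5)). The closed-loop characteristic equation is s² + (1.5 + 1.2·5.3)s + 1.2·25.9 = 0.
That is s² + 7.86s + 31.08 = 0, so ω_n = 5.575 rad/s and ζ = 7.86/(2·5.575) = 0.7049.
%OS = 100·exp(−πζ/√(1−ζ²)) = 4.41%.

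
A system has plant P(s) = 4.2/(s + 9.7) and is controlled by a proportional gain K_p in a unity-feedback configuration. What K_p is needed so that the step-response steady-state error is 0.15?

K_p = 13.1

Steady-state error for a unit step on this type-0 loop is 1/(1 + K_p·P(0)).
P(0) = 0.433. Require 1/(1 + K_p·0.433) = 0.15, so 1 + 0.433·K_p = 6.667.
K_p = (6.667 − 1)/0.433 = 13.1.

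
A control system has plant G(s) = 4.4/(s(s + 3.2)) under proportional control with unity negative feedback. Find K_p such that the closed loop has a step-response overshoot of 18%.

From %OS = 100·exp(−πζ/√(1−ζ²)) = 18%, ζ = −ln(0.18)/√(π²+ln²(0.18)) = 0.4791.
Characteristic equation s² + 3.2s + 4.4K_p = 0 gives ζ = 3.2/(2√(4.4K_p)).
Setting ζ = 0.4791: √(4.4K_p) = 3.2/(2·0.4791) = 3.34, so K_p = 11.15/4.4 = 2.53.

K_p = 2.53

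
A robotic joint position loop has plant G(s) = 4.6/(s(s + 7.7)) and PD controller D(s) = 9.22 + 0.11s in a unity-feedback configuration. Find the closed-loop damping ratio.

Forward path: (9.22 + 0.11s)·4.6/(s(s+7.7)). The closed-loop characteristic equation is s² + (7.7 + 4.6·0.11)s + 4.6·9.22 = 0.
That is s² + 8.206s + 42.41 = 0, so ω_n = 6.512 rad/s and ζ = 8.206/(2·6.512) = 0.63.

ζ = 0.63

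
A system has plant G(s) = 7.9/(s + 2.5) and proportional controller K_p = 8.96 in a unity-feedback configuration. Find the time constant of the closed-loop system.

Closed-loop transfer function: T(s) = K_p·G(s)/(1 + K_p·G(s)) = 70.78/(s + 2.5 + 70.78) = 70.78/(s + 73.28).
Time constant τ = 1/73.28 = 0.0136 s.

τ = 0.0136 s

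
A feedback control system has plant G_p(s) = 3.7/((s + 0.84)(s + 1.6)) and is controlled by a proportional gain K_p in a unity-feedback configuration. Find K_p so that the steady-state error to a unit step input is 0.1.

The loop is type 0, so e_ss(step) = 1/(1 + K_pos) with K_pos = K_p·G_p(0).
G_p(0) = 2.753. Require 1/(1 + K_p·2.753) = 0.1, so 1 + 2.753·K_p = 10.
K_p = (10 − 1)/2.753 = 3.27.

K_p = 3.27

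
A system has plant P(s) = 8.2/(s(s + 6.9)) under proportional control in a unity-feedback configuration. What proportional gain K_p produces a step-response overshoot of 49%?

K_p = 29.6

From %OS = 100·exp(−πζ/√(1−ζ²)) = 49%, ζ = −ln(0.49)/√(π²+ln²(0.49)) = 0.2214.
Characteristic equation s² + 6.9s + 8.2K_p = 0 gives ζ = 6.9/(2√(8.2K_p)).
Setting ζ = 0.2214: √(8.2K_p) = 6.9/(2·0.2214) = 15.58, so K_p = 242.8/8.2 = 29.6.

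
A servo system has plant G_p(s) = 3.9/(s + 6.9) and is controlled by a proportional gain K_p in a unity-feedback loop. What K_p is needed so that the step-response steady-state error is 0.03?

K_p = 57.2

For a type-0 loop with proportional control, e_ss = 1/(1 + K_p·G_p(0)).
G_p(0) = 0.5652. Require 1/(1 + K_p·0.5652) = 0.03, so 1 + 0.5652·K_p = 33.33.
K_p = (33.33 − 1)/0.5652 = 57.2.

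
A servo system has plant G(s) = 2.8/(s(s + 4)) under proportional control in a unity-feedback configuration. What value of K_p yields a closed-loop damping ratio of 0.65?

Closed-loop characteristic equation: s² + 4s + K_p·2.8 = 0.
So ω_n = √(2.8K_p) and 2ζω_n = 4, giving ζ = 4/(2√(2.8K_p)).
Setting ζ = 0.65: √(2.8K_p) = 4/(2·0.65) = 3.077, so K_p = 9.467/2.8 = 3.38.

K_p = 3.38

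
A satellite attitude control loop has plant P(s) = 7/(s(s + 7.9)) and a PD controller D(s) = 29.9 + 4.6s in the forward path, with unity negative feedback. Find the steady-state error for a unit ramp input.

The loop has one pole at the origin (type 1). Velocity error constant K_v = lim_{s→0} s·D(s)P(s) = 29.9·7/7.9 = 26.49.
Steady-state error to a unit ramp: e_ss = 1/K_v = 0.0377.

0.0377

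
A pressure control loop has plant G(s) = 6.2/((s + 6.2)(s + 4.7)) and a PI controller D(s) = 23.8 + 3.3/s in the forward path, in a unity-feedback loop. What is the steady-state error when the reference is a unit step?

The open loop D(s)G(s) has a pole at the origin (type 1), so the static position error constant is infinite and e_ss = 1/(1+∞) = 0.

0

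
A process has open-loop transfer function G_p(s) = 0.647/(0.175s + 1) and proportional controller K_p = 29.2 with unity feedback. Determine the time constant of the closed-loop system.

τ = 0.0088 s

Closed loop: T(s) = K_p·G_p/(1+K_p·G_p) = 18.89/(0.175s + 1 + 18.89), with pole at s = −(1 + 18.89)/0.175 = −113.7.
Closed-loop time constant τ = 1/113.7 = 0.0088 s.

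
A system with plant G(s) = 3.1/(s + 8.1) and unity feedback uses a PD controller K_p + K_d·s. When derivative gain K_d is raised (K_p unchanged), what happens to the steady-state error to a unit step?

K_d affects only the transient (the s-coefficient); the DC loop gain, and hence e_ss, depends only on K_p.

unchanged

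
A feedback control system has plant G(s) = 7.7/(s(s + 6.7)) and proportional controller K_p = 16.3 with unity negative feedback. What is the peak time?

The closed-loop denominator s² + 6.7s + 125.5 gives ω_n = √125.5 = 11.2 and ζ = 6.7/(2ω_n) = 0.299.
Damped frequency ω_d = ω_n√(1−ζ²) = 10.69 rad/s, so peak time T_p = π/ω_d = 0.294 s.

T_p = 0.294 s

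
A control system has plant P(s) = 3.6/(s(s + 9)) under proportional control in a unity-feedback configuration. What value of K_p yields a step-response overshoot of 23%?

K_p = 31.3

From %OS = 100·exp(−πζ/√(1−ζ²)) = 23%, ζ = −ln(0.23)/√(π²+ln²(0.23)) = 0.4237.
Characteristic equation s² + 9s + 3.6K_p = 0 gives ζ = 9/(2√(3.6K_p)).
Setting ζ = 0.4237: √(3.6K_p) = 9/(2·0.4237) = 10.62, so K_p = 112.8/3.6 = 31.3.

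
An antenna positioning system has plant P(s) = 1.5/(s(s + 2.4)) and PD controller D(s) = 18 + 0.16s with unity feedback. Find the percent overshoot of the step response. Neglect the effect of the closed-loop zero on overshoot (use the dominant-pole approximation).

Forward path: (18 + 0.16s)·1.5/(s(s+2.4)). The closed-loop characteristic equation is s² + (2.4 + 1.5·0.16)s + 1.5·18 = 0.
That is s² + 2.64s + 27 = 0, so ω_n = 5.196 rad/s and ζ = 2.64/(2·5.196) = 0.254.
%OS = 100·exp(−πζ/√(1−ζ²)) = 43.8%.

43.8%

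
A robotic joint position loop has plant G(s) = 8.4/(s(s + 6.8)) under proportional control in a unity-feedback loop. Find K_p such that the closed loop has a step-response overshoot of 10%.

From %OS = 100·exp(−πζ/√(1−ζ²)) = 10%, ζ = −ln(0.1)/√(π²+ln²(0.1)) = 0.5912.
Characteristic equation s² + 6.8s + 8.4K_p = 0 gives ζ = 6.8/(2√(8.4K_p)).
Setting ζ = 0.5912: √(8.4K_p) = 6.8/(2·0.5912) = 5.751, so K_p = 33.08/8.4 = 3.94.

K_p = 3.94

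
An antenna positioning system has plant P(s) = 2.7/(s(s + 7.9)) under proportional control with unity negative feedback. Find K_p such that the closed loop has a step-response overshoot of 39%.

From %OS = 100·exp(−πζ/√(1−ζ²)) = 39%, ζ = −ln(0.39)/√(π²+ln²(0.39)) = 0.2871.
Characteristic equation s² + 7.9s + 2.7K_p = 0 gives ζ = 7.9/(2√(2.7K_p)).
Setting ζ = 0.2871: √(2.7K_p) = 7.9/(2·0.2871) = 13.76, so K_p = 189.3/2.7 = 70.1.

K_p = 70.1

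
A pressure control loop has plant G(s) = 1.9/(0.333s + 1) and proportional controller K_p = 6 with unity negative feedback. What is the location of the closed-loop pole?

s = -37.24

Closed loop: T(s) = K_p·G/(1+K_p·G) = 11.4/(0.333s + 1 + 11.4), with pole at s = −(1 + 11.4)/0.333 = −37.24.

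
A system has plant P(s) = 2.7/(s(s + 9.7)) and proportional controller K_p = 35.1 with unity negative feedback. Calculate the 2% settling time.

Closed-loop characteristic equation: s² + 9.7s + 94.77 = 0, so ω_n = 9.735 rad/s and ζ = 9.7/(2·9.735) = 0.4982.
2% settling time T_s ≈ 4/(ζω_n) = 4/4.85 = 0.825 s.

T_s ≈ 0.825 s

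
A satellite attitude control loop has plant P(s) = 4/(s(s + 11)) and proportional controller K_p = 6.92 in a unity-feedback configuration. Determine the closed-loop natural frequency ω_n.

ω_n = 5.26 rad/s

The closed-loop denominator is s(s+11) + 6.92·4 = s² + 11s + 27.68.
Matching s² + 2ζω_n s + ω_n²: ω_n = √27.68 = 5.261 rad/s and 2ζω_n = 11, so ζ = 11/(2·5.261) = 1.05.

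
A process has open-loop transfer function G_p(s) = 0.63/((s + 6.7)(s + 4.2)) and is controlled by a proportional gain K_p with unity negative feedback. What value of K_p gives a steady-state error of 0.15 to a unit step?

For a type-0 loop with proportional control, e_ss = 1/(1 + K_p·G_p(0)).
G_p(0) = 0.02239. Require 1/(1 + K_p·0.02239) = 0.15, so 1 + 0.02239·K_p = 6.667.
K_p = (6.667 − 1)/0.02239 = 253.

K_p = 253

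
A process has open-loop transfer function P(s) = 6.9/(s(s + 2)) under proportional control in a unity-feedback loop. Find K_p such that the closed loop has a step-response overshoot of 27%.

K_p = 0.979

From %OS = 100·exp(−πζ/√(1−ζ²)) = 27%, ζ = −ln(0.27)/√(π²+ln²(0.27)) = 0.3847.
Characteristic equation s² + 2s + 6.9K_p = 0 gives ζ = 2/(2√(6.9K_p)).
Setting ζ = 0.3847: √(6.9K_p) = 2/(2·0.3847) = 2.599, so K_p = 6.757/6.9 = 0.979.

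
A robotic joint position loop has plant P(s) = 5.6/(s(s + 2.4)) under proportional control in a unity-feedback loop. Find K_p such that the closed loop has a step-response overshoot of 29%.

K_p = 1.91

From %OS = 100·exp(−πζ/√(1−ζ²)) = 29%, ζ = −ln(0.29)/√(π²+ln²(0.29)) = 0.3666.
Characteristic equation s² + 2.4s + 5.6K_p = 0 gives ζ = 2.4/(2√(5.6K_p)).
Setting ζ = 0.3666: √(5.6K_p) = 2.4/(2·0.3666) = 3.273, so K_p = 10.71/5.6 = 1.91.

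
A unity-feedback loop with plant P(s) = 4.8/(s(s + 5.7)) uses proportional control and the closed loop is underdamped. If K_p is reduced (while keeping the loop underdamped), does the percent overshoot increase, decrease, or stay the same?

ζ = 5.7/(2√(4.8K_p)) rises as K_p falls; higher damping means less overshoot.

decrease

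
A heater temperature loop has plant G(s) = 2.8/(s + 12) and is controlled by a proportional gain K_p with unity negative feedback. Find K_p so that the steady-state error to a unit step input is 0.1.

Steady-state error for a unit step on this type-0 loop is 1/(1 + K_p·G(0)).
G(0) = 0.2333. Require 1/(1 + K_p·0.2333) = 0.1, so 1 + 0.2333·K_p = 10.
K_p = (10 − 1)/0.2333 = 38.6.

K_p = 38.6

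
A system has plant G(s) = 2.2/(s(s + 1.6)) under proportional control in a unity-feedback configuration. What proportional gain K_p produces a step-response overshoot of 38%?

K_p = 3.36

From %OS = 100·exp(−πζ/√(1−ζ²)) = 38%, ζ = −ln(0.38)/√(π²+ln²(0.38)) = 0.2943.
Characteristic equation s² + 1.6s + 2.2K_p = 0 gives ζ = 1.6/(2√(2.2K_p)).
Setting ζ = 0.2943: √(2.2K_p) = 1.6/(2·0.2943) = 2.718, so K_p = 7.387/2.2 = 3.36.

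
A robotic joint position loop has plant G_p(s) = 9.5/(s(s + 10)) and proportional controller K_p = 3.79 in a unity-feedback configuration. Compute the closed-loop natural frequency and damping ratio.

ω_n = 6 rad/s, ζ = 0.833

The closed-loop denominator is s(s+10) + 3.79·9.5 = s² + 10s + 36.01.
So ω_n² = 36.01 ⇒ ω_n = 6 rad/s, and ζ = 10/(2ω_n) = 0.833.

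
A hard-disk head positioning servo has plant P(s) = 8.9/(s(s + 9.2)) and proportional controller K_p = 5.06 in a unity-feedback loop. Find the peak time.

T_p = 0.643 s

Closed-loop characteristic equation: s² + 9.2s + 45.03 = 0, so ω_n = 6.711 rad/s and ζ = 9.2/(2·6.711) = 0.6855.
Damped frequency ω_d = ω_n√(1−ζ²) = 4.886 rad/s, so peak time T_p = π/ω_d = 0.643 s.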